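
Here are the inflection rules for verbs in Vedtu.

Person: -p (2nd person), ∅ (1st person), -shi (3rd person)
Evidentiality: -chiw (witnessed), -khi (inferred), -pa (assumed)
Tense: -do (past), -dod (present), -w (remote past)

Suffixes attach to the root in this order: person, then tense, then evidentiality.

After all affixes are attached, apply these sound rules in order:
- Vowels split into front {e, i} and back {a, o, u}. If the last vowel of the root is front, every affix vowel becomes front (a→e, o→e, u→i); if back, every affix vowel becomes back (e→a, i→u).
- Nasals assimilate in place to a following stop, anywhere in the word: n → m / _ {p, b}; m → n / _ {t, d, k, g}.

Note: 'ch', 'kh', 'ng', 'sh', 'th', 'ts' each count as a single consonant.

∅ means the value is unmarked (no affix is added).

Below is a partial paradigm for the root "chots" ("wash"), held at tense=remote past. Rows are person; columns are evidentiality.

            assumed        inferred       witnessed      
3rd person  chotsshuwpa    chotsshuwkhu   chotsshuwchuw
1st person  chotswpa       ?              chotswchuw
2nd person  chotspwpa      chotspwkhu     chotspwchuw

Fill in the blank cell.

person = 1st person: zero marking, form stays chots.
Attach tense remote past -w → chotsw.
Attach evidentiality inferred -khi → chotswkhi.
Apply vowel harmony: chotswkhi → chotswkhu.
Nasal assimilation: no change.

chotswkhu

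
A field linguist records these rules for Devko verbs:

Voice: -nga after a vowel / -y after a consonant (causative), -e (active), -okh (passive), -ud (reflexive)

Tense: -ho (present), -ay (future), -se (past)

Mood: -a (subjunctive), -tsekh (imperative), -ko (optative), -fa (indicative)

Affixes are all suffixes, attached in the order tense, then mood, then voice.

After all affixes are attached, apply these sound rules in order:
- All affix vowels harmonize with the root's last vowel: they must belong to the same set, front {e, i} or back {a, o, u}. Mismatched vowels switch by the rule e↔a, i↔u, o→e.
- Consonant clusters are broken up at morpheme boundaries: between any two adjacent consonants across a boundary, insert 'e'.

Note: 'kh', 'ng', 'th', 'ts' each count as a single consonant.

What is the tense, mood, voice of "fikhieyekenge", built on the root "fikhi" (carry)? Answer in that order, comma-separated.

future, optative, causative

Segment: fikhi-ay-ko-nga.
tense: -ay → future.
mood: -ko → optative.
voice: -nga/y → causative.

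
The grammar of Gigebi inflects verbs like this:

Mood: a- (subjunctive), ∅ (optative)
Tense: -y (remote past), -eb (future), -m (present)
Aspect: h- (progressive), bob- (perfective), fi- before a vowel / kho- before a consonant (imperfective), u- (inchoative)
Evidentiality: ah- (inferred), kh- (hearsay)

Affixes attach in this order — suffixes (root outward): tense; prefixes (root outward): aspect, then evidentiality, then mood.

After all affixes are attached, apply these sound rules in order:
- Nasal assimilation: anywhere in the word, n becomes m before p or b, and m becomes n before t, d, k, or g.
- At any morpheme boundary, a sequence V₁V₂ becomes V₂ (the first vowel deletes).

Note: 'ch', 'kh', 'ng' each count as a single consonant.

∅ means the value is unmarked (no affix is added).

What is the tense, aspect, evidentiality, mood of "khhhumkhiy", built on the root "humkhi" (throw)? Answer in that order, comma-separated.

remote past, progressive, hearsay, optative

Segment: kh-h-humkhi-y.
tense: -y → remote past.
aspect: h- → progressive.
evidentiality: kh- → hearsay.
mood: ∅ → optative.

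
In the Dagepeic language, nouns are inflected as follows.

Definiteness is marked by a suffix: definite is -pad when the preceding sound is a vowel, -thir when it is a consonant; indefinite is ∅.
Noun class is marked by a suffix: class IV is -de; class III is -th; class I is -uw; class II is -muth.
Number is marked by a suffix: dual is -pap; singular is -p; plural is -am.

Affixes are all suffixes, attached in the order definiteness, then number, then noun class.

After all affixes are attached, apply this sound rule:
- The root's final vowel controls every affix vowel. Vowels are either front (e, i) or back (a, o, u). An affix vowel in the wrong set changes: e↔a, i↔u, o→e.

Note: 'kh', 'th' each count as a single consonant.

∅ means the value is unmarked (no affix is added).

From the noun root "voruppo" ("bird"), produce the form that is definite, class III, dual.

voruppopadpapth

Attach definiteness definite -pad (after vowel 'o') → voruppopad.
Attach number dual -pap → voruppopadpap.
Attach noun class class III -th → voruppopadpapth.
Vowel harmony: no change.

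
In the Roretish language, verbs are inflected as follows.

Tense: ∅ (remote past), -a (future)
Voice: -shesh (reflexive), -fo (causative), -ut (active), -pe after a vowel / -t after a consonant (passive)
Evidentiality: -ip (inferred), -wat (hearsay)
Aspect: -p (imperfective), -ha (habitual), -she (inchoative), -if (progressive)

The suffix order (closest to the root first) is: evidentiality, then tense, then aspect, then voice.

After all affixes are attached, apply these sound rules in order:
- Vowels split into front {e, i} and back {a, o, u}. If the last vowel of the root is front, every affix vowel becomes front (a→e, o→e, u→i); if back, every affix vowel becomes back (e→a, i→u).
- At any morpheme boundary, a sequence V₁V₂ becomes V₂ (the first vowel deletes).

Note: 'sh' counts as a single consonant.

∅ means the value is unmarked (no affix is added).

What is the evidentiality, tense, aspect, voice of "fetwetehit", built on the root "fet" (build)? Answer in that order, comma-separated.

hearsay, future, habitual, active

Segment: fet-wat-a-ha-ut.
evidentiality: -wat → hearsay.
tense: -a → future.
aspect: -ha → habitual.
voice: -ut → active.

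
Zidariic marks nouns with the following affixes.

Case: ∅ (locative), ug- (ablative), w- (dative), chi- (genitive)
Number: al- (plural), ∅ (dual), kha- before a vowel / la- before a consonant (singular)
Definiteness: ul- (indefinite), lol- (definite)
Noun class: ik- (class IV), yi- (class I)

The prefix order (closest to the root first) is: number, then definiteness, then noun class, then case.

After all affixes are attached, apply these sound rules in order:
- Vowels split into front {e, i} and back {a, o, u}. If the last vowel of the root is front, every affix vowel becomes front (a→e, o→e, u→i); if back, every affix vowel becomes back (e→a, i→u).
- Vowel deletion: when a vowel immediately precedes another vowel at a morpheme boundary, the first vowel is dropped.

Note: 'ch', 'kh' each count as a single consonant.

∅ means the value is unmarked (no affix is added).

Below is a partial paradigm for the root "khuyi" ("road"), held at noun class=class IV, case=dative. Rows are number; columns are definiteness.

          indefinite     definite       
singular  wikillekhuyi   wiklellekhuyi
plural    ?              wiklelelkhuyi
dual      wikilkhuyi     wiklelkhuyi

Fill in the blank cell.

wikilelkhuyi

Attach number plural al- → alkhuyi.
Attach definiteness indefinite ul- → ulalkhuyi.
Attach noun class class IV ik- → ikulalkhuyi.
Attach case dative w- → wikulalkhuyi.
Apply vowel harmony: wikulalkhuyi → wikilelkhuyi.
Vowel deletion: no change.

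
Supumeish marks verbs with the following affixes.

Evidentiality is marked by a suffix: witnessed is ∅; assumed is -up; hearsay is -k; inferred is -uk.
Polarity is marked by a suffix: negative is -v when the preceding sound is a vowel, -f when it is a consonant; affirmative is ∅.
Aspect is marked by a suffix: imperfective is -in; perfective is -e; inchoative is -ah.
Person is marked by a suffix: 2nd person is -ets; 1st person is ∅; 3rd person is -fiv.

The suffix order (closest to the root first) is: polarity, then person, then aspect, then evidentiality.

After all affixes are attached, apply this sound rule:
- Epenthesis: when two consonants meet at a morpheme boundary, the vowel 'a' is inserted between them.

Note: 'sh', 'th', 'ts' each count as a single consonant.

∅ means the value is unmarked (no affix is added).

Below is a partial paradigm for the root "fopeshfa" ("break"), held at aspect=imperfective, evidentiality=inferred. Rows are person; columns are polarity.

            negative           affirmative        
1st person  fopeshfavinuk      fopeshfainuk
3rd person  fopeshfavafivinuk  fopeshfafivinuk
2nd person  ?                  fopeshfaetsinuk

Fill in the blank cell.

Attach polarity negative -v (after vowel 'a') → fopeshfav.
Attach person 2nd person -ets → fopeshfavets.
Attach aspect imperfective -in → fopeshfavetsin.
Attach evidentiality inferred -uk → fopeshfavetsinuk.
Epenthesis: no change.

fopeshfavetsinuk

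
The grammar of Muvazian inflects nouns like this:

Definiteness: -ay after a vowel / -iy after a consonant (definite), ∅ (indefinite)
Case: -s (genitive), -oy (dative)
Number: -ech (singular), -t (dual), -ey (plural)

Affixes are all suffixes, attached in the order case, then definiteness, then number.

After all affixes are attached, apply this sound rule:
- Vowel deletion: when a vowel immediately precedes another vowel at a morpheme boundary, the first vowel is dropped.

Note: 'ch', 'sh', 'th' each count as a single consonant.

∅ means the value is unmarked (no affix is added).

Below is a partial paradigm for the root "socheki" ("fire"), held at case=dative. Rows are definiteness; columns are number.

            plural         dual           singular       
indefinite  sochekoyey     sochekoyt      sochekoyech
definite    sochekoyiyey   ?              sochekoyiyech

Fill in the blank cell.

sochekoyiyt

Attach case dative -oy → sochekioy.
Attach definiteness definite -iy (after consonant 'y') → sochekioyiy.
Attach number dual -t → sochekioyiyt.
Apply vowel deletion: sochekioyiyt → sochekoyiyt.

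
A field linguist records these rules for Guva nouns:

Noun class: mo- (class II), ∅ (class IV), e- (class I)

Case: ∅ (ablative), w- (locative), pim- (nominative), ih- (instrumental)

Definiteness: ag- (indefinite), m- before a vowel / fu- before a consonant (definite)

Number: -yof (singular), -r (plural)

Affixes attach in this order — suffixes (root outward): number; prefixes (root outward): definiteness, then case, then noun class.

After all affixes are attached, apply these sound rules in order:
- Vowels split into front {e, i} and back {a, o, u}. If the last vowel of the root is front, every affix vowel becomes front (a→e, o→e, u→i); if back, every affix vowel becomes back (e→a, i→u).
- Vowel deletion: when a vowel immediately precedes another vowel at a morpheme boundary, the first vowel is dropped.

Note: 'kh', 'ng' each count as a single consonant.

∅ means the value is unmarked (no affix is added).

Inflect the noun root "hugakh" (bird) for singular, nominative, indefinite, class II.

Attach definiteness indefinite ag- → aghugakh.
Attach case nominative pim- → pimaghugakh.
Attach number singular -yof → pimaghugakhyof.
Attach noun class class II mo- → mopimaghugakhyof.
Apply vowel harmony: mopimaghugakhyof → mopumaghugakhyof.
Vowel deletion: no change.

mopumaghugakhyof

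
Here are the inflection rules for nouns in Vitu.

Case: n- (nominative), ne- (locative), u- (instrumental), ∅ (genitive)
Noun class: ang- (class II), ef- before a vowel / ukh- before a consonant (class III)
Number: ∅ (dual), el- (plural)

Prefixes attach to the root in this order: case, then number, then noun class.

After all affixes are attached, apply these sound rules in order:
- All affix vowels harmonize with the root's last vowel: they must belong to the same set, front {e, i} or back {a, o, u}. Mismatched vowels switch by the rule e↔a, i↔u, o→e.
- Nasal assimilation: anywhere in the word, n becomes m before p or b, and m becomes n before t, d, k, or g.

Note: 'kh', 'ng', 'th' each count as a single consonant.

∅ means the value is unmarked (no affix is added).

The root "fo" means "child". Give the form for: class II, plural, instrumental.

Attach case instrumental u- → ufo.
Attach number plural el- → elufo.
Attach noun class class II ang- → angelufo.
Apply vowel harmony: angelufo → angalufo.
Nasal assimilation: no change.

angalufo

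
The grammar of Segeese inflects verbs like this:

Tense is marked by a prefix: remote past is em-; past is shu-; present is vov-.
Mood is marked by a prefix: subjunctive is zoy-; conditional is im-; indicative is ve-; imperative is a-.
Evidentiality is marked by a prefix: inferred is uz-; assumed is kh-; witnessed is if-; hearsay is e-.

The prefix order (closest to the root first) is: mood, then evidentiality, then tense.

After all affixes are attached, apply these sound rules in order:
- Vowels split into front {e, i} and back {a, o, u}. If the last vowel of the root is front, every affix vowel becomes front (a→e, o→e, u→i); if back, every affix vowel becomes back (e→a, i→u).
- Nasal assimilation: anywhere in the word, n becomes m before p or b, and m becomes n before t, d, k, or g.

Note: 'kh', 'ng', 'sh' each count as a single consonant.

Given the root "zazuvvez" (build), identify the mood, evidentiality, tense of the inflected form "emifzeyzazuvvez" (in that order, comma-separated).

subjunctive, witnessed, remote past

Segment: em-if-zoy-zazuvvez.
mood: zoy- → subjunctive.
evidentiality: if- → witnessed.
tense: em- → remote past.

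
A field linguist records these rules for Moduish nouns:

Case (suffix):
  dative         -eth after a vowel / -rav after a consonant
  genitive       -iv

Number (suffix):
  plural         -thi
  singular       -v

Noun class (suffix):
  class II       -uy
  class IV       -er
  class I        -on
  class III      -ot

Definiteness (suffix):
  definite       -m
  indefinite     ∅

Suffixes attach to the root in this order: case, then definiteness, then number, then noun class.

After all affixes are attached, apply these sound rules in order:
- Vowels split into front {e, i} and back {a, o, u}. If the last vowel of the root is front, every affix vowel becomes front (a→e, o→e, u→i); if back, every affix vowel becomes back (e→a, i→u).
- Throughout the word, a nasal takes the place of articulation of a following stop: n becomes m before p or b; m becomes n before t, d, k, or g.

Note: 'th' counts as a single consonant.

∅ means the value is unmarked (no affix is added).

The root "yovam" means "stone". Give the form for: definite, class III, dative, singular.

Attach case dative -rav (after consonant 'm') → yovamrav.
Attach definiteness definite -m → yovamravm.
Attach number singular -v → yovamravmv.
Attach noun class class III -ot → yovamravmvot.
Vowel harmony: no change.
Nasal assimilation: no change.

yovamravmvot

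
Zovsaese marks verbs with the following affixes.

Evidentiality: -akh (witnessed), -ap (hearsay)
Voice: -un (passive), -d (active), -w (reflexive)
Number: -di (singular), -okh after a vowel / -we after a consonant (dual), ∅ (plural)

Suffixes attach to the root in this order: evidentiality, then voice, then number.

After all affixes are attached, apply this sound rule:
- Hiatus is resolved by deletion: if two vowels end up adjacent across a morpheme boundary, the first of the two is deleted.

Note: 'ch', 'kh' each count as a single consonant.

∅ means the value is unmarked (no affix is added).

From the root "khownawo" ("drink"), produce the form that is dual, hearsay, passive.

khownawapunwe

Attach evidentiality hearsay -ap → khownawoap.
Attach voice passive -un → khownawoapun.
Attach number dual -we (after consonant 'n') → khownawoapunwe.
Apply vowel deletion: khownawoapunwe → khownawapunwe.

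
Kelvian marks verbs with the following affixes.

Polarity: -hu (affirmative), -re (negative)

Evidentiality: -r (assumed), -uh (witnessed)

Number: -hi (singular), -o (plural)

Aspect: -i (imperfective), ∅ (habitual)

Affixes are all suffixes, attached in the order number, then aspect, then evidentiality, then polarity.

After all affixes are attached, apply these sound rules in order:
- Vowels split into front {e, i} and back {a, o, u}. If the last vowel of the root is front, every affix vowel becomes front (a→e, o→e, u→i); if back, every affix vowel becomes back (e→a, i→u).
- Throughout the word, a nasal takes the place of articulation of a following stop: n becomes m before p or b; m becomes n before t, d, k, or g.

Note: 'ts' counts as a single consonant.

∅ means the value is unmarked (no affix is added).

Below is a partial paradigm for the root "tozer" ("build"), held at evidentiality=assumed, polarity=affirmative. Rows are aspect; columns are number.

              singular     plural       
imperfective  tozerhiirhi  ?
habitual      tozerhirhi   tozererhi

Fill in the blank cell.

Attach number plural -o → tozero.
Attach aspect imperfective -i → tozeroi.
Attach evidentiality assumed -r → tozeroir.
Attach polarity affirmative -hu → tozeroirhu.
Apply vowel harmony: tozeroirhu → tozereirhi.
Nasal assimilation: no change.

tozereirhi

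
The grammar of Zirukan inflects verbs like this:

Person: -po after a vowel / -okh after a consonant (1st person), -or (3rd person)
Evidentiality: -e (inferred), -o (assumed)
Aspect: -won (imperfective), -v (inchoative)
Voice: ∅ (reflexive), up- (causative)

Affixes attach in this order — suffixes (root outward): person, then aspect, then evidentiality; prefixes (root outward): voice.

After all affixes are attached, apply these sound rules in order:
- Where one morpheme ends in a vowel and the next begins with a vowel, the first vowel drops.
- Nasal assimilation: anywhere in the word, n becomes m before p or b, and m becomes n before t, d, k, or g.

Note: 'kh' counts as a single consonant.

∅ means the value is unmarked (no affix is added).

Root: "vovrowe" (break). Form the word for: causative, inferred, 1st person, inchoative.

Attach voice causative up- → upvovrowe.
Attach person 1st person -po (after vowel 'e') → upvovrowepo.
Attach aspect inchoative -v → upvovrowepov.
Attach evidentiality inferred -e → upvovrowepove.
Vowel deletion: no change.
Nasal assimilation: no change.

upvovrowepove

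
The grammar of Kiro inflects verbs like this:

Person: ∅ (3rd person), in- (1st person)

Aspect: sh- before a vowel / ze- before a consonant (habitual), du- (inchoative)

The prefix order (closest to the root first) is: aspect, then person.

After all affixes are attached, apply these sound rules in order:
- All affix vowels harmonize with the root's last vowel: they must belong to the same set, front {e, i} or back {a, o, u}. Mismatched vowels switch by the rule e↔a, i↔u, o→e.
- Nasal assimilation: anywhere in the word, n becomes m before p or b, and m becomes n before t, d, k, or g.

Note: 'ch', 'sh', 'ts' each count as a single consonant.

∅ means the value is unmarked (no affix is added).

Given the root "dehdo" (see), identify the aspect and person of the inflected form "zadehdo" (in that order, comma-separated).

habitual, 3rd person

Segment: ze-dehdo.
aspect: sh/ze- → habitual.
person: ∅ → 3rd person.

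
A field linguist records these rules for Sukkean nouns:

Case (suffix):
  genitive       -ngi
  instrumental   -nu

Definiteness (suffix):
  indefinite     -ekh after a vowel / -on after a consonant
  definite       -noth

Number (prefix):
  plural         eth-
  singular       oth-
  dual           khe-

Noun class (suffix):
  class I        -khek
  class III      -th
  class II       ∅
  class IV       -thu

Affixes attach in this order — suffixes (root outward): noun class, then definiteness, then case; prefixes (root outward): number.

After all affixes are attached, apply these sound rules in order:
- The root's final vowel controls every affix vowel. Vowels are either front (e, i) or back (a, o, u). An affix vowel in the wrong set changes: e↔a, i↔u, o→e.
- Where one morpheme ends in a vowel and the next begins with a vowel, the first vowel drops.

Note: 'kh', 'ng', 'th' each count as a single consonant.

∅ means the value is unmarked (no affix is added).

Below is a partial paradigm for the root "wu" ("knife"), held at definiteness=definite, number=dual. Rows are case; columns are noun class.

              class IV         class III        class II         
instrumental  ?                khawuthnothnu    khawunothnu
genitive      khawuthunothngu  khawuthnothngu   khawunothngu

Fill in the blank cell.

Attach noun class class IV -thu → wuthu.
Attach definiteness definite -noth → wuthunoth.
Attach case instrumental -nu → wuthunothnu.
Attach number dual khe- → khewuthunothnu.
Apply vowel harmony: khewuthunothnu → khawuthunothnu.
Vowel deletion: no change.

khawuthunothnu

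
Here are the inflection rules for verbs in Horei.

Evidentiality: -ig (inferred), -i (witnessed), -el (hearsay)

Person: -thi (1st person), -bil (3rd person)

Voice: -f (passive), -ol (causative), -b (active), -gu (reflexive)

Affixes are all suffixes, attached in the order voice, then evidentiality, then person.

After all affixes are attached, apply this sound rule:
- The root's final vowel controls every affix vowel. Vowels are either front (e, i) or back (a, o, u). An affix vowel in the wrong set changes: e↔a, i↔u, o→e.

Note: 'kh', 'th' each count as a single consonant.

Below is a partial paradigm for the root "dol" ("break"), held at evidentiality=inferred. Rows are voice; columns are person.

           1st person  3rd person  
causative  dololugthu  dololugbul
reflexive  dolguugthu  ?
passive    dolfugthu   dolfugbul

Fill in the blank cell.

Attach voice reflexive -gu → dolgu.
Attach evidentiality inferred -ig → dolguig.
Attach person 3rd person -bil → dolguigbil.
Apply vowel harmony: dolguigbil → dolguugbul.

dolguugbul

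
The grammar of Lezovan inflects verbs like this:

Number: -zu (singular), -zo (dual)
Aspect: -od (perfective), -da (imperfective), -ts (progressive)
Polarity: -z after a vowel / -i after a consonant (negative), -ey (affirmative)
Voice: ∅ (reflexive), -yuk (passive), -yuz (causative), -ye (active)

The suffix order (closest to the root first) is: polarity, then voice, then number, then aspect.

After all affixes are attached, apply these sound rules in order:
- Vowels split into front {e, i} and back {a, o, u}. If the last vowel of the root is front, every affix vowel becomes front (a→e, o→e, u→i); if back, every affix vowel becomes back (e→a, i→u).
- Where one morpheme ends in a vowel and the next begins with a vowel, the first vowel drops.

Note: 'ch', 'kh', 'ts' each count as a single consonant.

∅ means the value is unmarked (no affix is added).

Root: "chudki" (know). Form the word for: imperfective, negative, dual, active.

Attach polarity negative -z (after vowel 'i') → chudkiz.
Attach voice active -ye → chudkizye.
Attach number dual -zo → chudkizyezo.
Attach aspect imperfective -da → chudkizyezoda.
Apply vowel harmony: chudkizyezoda → chudkizyezede.
Vowel deletion: no change.

chudkizyezede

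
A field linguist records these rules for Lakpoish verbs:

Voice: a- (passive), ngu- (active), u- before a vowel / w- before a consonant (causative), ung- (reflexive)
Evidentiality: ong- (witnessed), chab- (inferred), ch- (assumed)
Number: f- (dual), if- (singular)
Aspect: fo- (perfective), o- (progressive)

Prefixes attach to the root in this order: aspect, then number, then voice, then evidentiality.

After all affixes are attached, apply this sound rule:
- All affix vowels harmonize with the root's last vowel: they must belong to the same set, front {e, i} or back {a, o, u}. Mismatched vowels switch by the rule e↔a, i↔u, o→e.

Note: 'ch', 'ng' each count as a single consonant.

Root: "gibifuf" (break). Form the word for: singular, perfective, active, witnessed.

ongnguuffogibifuf

Attach aspect perfective fo- → fogibifuf.
Attach number singular if- → iffogibifuf.
Attach voice active ngu- → nguiffogibifuf.
Attach evidentiality witnessed ong- → ongnguiffogibifuf.
Apply vowel harmony: ongnguiffogibifuf → ongnguuffogibifuf.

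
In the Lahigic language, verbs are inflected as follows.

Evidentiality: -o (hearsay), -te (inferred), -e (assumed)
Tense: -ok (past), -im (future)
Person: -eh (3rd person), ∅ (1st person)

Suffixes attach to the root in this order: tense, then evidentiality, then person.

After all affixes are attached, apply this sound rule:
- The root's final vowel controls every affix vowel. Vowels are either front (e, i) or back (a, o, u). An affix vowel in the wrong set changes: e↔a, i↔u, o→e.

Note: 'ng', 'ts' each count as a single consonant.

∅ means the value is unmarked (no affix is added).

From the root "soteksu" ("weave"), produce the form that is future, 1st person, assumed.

Attach tense future -im → soteksuim.
Attach evidentiality assumed -e → soteksuime.
person = 1st person: zero marking, form stays soteksuime.
Apply vowel harmony: soteksuime → soteksuuma.

soteksuuma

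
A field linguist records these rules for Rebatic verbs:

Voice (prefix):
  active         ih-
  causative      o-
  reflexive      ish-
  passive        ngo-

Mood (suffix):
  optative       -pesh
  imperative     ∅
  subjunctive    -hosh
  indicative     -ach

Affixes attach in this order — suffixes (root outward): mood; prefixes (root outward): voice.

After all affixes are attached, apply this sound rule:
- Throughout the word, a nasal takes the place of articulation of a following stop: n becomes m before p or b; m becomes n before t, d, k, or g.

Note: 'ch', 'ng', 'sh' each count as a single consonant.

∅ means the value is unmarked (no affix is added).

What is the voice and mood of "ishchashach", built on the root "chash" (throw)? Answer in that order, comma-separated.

Segment: ish-chash-ach.
voice: ish- → reflexive.
mood: -ach → indicative.

reflexive, indicative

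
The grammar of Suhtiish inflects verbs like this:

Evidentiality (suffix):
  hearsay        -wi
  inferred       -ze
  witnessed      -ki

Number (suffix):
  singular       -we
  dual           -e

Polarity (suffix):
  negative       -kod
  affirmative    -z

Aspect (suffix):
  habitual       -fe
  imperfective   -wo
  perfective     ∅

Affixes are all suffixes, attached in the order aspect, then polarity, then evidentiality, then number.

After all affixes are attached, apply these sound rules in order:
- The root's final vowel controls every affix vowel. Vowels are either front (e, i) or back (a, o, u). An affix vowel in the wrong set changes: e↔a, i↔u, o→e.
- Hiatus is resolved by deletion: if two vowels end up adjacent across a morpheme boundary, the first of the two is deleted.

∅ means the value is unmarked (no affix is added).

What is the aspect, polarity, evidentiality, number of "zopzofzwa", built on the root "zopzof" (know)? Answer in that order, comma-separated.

Segment: zopzof-z-wi-e.
aspect: ∅ → perfective.
polarity: -z → affirmative.
evidentiality: -wi → hearsay.
number: -e → dual.

perfective, affirmative, hearsay, dual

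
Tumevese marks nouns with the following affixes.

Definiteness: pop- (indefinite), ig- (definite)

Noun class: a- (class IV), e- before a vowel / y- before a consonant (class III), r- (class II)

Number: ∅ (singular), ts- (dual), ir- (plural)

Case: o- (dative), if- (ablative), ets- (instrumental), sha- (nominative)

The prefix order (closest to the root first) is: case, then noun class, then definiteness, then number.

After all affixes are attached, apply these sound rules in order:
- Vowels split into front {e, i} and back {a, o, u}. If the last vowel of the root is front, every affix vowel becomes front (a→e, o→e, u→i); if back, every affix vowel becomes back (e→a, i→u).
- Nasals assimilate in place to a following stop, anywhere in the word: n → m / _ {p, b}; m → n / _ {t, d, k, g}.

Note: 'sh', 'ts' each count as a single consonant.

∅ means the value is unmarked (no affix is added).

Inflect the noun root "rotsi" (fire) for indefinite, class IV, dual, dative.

tspepeerotsi

Attach case dative o- → orotsi.
Attach noun class class IV a- → aorotsi.
Attach definiteness indefinite pop- → popaorotsi.
Attach number dual ts- → tspopaorotsi.
Apply vowel harmony: tspopaorotsi → tspepeerotsi.
Nasal assimilation: no change.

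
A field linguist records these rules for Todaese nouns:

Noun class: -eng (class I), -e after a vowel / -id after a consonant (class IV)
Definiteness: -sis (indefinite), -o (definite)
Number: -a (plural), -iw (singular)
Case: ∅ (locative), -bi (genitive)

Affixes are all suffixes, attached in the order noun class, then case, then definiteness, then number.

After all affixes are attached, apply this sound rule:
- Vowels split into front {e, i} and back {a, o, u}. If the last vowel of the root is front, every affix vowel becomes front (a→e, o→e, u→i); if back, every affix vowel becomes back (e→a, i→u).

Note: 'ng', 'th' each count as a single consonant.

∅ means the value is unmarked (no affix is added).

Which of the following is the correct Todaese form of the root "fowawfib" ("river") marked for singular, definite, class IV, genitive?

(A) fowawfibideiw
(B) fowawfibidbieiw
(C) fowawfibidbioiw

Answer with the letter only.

B

Attach noun class class IV -id (after consonant 'b') → fowawfibid.
Attach case genitive -bi → fowawfibidbi.
Attach definiteness definite -o → fowawfibidbio.
Attach number singular -iw → fowawfibidbioiw.
Apply vowel harmony: fowawfibidbioiw → fowawfibidbieiw.
So the correct form is fowawfibidbieiw, option (B).
(A) fowawfibideiw is wrong: it uses locative instead of genitive for case.
(C) fowawfibidbioiw is wrong: it fails to apply the sound rule(s).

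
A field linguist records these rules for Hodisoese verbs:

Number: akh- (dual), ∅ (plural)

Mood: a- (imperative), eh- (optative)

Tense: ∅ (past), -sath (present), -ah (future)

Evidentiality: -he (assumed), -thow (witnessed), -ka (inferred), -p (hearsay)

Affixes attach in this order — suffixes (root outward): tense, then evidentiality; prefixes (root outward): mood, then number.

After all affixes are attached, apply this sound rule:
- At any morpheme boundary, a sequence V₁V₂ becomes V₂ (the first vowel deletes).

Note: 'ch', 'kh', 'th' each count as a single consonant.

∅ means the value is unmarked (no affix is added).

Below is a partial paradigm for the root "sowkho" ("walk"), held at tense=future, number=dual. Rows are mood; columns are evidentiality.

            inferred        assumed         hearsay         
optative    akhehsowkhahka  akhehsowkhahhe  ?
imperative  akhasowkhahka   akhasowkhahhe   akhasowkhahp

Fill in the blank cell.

akhehsowkhahp

Attach tense future -ah → sowkhoah.
Attach mood optative eh- → ehsowkhoah.
Attach number dual akh- → akhehsowkhoah.
Attach evidentiality hearsay -p → akhehsowkhoahp.
Apply vowel deletion: akhehsowkhoahp → akhehsowkhahp.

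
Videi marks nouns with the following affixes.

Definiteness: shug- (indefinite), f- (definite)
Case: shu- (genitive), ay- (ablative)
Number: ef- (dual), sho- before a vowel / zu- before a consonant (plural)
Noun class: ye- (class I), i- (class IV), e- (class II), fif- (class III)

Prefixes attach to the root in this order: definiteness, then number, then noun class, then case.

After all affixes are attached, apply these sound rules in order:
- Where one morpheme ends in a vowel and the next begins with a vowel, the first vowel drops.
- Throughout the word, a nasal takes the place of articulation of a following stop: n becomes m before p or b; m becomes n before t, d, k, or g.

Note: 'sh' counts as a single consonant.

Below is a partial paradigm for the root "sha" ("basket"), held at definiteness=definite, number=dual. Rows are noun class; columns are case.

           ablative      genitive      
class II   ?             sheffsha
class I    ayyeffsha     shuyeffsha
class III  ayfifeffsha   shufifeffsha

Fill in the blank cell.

ayeffsha

Attach definiteness definite f- → fsha.
Attach number dual ef- → effsha.
Attach noun class class II e- → eeffsha.
Attach case ablative ay- → ayeeffsha.
Apply vowel deletion: ayeeffsha → ayeffsha.
Nasal assimilation: no change.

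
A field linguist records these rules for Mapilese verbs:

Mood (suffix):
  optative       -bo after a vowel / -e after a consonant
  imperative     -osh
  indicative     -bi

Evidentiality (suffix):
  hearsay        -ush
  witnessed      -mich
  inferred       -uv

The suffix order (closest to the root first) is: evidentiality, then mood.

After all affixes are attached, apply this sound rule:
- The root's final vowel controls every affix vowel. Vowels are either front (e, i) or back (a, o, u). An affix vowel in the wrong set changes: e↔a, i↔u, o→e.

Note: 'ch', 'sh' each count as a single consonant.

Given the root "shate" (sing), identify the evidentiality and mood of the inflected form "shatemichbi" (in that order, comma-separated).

Segment: shate-mich-bi.
evidentiality: -mich → witnessed.
mood: -bi → indicative.

witnessed, indicative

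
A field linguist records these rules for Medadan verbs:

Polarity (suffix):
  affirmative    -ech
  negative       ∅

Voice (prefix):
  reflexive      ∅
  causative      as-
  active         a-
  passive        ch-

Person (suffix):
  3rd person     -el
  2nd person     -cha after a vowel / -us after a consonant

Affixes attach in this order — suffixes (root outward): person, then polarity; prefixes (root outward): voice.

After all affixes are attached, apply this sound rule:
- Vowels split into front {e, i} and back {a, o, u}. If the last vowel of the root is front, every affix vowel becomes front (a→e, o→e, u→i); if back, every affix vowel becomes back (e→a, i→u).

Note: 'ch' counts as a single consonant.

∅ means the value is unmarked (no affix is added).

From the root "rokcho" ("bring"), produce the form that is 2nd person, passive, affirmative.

Attach person 2nd person -cha (after vowel 'o') → rokchocha.
Attach polarity affirmative -ech → rokchochaech.
Attach voice passive ch- → chrokchochaech.
Apply vowel harmony: chrokchochaech → chrokchochaach.

chrokchochaach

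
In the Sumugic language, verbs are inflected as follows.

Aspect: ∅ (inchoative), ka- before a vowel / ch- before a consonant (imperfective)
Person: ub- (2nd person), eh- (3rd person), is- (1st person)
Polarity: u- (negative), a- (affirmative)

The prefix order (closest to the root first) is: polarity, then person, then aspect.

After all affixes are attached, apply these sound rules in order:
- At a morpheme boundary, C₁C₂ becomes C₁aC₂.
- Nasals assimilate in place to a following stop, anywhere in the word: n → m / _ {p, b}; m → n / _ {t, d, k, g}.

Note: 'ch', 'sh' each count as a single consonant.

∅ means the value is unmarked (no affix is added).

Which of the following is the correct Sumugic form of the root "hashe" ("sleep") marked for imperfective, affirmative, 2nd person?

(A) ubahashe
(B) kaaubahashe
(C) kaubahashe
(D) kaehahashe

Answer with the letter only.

Attach polarity affirmative a- → ahashe.
Attach person 2nd person ub- → ubahashe.
Attach aspect imperfective ka- (before vowel 'u') → kaubahashe.
Epenthesis: no change.
Nasal assimilation: no change.
So the correct form is kaubahashe, option (C).
(B) kaaubahashe is wrong: it has the affixes in the wrong order.
(A) ubahashe is wrong: it uses inchoative instead of imperfective for aspect.
(D) kaehahashe is wrong: it uses 3rd person instead of 2nd person for person.

C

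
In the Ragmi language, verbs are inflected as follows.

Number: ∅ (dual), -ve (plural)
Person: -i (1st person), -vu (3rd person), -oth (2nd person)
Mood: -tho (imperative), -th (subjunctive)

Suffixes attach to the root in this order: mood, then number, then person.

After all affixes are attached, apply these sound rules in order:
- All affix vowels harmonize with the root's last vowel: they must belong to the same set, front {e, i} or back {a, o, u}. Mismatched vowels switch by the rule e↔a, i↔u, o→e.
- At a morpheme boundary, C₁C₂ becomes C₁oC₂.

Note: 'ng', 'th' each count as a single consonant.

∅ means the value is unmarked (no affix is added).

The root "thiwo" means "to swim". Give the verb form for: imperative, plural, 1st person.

thiwothovau

Attach mood imperative -tho → thiwotho.
Attach number plural -ve → thiwothove.
Attach person 1st person -i → thiwothovei.
Apply vowel harmony: thiwothovei → thiwothovau.
Epenthesis: no change.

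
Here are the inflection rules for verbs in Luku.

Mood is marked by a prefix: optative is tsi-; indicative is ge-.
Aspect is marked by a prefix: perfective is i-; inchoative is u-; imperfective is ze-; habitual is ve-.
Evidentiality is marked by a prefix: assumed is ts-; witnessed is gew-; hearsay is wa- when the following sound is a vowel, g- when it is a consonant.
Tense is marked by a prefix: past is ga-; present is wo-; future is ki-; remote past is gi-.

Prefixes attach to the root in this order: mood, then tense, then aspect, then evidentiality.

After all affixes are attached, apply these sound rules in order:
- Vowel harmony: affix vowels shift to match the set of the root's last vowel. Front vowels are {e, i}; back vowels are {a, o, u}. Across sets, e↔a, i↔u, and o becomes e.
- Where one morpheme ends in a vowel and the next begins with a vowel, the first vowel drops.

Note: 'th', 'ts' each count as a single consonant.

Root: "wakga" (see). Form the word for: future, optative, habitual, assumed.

tsvakutsuwakga

Attach mood optative tsi- → tsiwakga.
Attach tense future ki- → kitsiwakga.
Attach aspect habitual ve- → vekitsiwakga.
Attach evidentiality assumed ts- → tsvekitsiwakga.
Apply vowel harmony: tsvekitsiwakga → tsvakutsuwakga.
Vowel deletion: no change.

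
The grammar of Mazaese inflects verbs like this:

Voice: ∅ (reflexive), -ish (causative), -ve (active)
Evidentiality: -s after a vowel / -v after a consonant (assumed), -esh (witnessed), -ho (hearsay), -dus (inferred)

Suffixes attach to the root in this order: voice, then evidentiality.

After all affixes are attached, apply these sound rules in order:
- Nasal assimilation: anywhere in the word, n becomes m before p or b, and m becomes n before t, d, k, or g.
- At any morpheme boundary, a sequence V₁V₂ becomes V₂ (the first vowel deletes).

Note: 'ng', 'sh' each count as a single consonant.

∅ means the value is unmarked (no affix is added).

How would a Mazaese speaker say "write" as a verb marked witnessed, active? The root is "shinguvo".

shinguvovesh

Attach voice active -ve → shinguvove.
Attach evidentiality witnessed -esh → shinguvoveesh.
Nasal assimilation: no change.
Apply vowel deletion: shinguvoveesh → shinguvovesh.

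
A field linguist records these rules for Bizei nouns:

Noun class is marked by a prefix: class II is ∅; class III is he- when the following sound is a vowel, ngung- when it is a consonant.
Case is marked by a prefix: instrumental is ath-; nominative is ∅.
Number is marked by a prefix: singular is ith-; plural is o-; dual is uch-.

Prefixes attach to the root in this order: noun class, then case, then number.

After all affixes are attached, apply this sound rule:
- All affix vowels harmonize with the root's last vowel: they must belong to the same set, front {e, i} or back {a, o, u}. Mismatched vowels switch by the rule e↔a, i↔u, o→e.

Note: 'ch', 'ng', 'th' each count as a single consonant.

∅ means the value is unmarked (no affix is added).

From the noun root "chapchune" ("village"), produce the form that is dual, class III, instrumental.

Attach noun class class III ngung- (before consonant 'ch') → ngungchapchune.
Attach case instrumental ath- → athngungchapchune.
Attach number dual uch- → uchathngungchapchune.
Apply vowel harmony: uchathngungchapchune → ichethngingchapchune.

ichethngingchapchune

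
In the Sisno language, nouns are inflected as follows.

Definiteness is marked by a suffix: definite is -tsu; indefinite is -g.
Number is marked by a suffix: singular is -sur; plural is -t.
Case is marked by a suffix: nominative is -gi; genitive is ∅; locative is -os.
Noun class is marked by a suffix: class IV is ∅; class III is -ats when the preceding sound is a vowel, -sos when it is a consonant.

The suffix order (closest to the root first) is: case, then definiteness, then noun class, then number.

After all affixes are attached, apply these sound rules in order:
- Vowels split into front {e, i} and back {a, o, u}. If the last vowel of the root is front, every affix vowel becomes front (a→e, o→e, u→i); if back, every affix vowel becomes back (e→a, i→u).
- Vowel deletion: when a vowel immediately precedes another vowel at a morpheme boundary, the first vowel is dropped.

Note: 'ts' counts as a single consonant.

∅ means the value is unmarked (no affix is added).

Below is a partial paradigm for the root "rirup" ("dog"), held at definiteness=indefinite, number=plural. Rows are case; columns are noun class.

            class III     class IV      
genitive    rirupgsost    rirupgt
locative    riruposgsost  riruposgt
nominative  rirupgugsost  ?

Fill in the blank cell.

rirupgugt

Attach case nominative -gi → rirupgi.
Attach definiteness indefinite -g → rirupgig.
noun class = class IV: zero marking, form stays rirupgig.
Attach number plural -t → rirupgigt.
Apply vowel harmony: rirupgigt → rirupgugt.
Vowel deletion: no change.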